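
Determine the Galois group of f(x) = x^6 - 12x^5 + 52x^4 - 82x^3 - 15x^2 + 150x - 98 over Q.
The polynomial f is an irreducible sextic over Q, so G = Gal(f/Q) is one of the 16 transitive subgroups 6T1, ..., 6T16 of S_6. The discriminant of f is -45161350144, which is not a perfect square, so G is not contained in A_6. The transitive groups of degree 6 not contained in A_6 are: C_6 (6T1, order 6), S_3 (6T2, order 6), D_6 (6T3, order 12), C_3 x S_3 (6T5, order 18), A_4 x C_2 (6T6, order 24), S_4 (6T8, order 24), S_3 x S_3 (6T9, order 36), S_4 x C_2 (6T11, order 48), (S_3 x S_3) : C_2 (6T13, order 72), PGL(2,5) (6T14, order 120), S_6 (6T16, order 720). By Dedekind's theorem, for a prime p not dividing disc(f) the degrees of the irreducible factors of f mod p form the cycle type of an element of G. Factoring f modulo the 66 such primes p <= 347 (skipping 2, 29, 229, which divide the discriminant), each new pattern first appears at: mod 3: f = (x^6 + x^4 + 2x^3 + 1), pattern 6; mod 5: f = (x^3 + x^2 + 2)(x^3 + 2x^2 + 1), pattern 3+3; mod 7: f = (x)(x + 4)(x^4 + 5x^3 + 4x^2 + 6), pattern 4+1+1; mod 13: f = (x^2 + 12x + 2)(x^4 + 2x^3 + 5x + 3), pattern 4+2; mod 23: f = (x^2 + 3x + 12)(x^2 + 13x + 11)(x^2 + 18x + 1), pattern 2+2+2; mod 37: f = (x + 10)(x + 18)(x^2 + 12x + 28)(x^2 + 22x + 34), pattern 2+2+1+1; mod 193: f = (x + 28)(x + 40)(x + 48)(x + 50)(x + 55)(x + 153), pattern 1+1+1+1+1+1; mod 347: f = (x + 4)(x + 10)(x + 48)(x + 93)(x^2 + 180x + 27), pattern 2+1+1+1+1. No other pattern occurs in this range, so the set of observed cycle types is {6, 3+3, 4+1+1, 4+2, 2+2+2, 2+2+1+1, 1+1+1+1+1+1, 2+1+1+1+1}. The candidates containing elements of all these cycle types are S_4 x C_2 (6T11) of order 48, S_6 (6T16) of order 720; the others are excluded. The observed types are precisely the cycle types that occur in S_4 x C_2 (6T11). Each of the other remaining candidates has further cycle types, and by the Chebotarev density theorem the matching factorization patterns would occur for a proportion of primes equal to their share of the group: S_6 (6T16) additionally contains elements of type 5+1, 3+2+1, 3+1+1+1 (304 of its 720 elements, about 42% of primes). None of the 66 primes tested shows any such pattern (for each of these groups the chance of that is below 10^-4), which rules them out. Hence G = S_4 x C_2 (6T11), of order 48.

S_4 x C_2 (order 48)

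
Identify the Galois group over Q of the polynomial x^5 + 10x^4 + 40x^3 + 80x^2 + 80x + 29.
F_20 (also written F20)

The polynomial f is an irreducible quintic over Q, so G = Gal(f/Q) is a transitive subgroup of S_5: one of C_5 (5T1, order 5), D_5 (5T2, order 10), F_20 (5T3, order 20), A_5 (5T4, order 60) or S_5 (5T5, order 120). The discriminant of f is 253125, which is not a perfect square, so G is not contained in A_5. The transitive groups of degree 5 not contained in A_5 are: F_20 (5T3, order 20), S_5 (5T5, order 120). By Dedekind's theorem, for a prime p not dividing disc(f) the degrees of the irreducible factors of f mod p form the cycle type of an element of G. Factoring f modulo the 18 such primes p <= 71 (skipping 3, 5, which divide the discriminant), each new pattern first appears at: mod 2: f = (x + 1)(x^4 + x^3 + x^2 + x + 1), pattern 4+1; mod 11: f = (x^5 + 10x^4 + 7x^3 + 3x^2 + 3x + 7), pattern 5; mod 19: f = (x + 11)(x^2 + 2x + 5)(x^2 + 16x + 14), pattern 2+2+1; mod 41: f = (x + 5)(x + 9)(x + 15)(x + 31)(x + 32), pattern 1+1+1+1+1. No other pattern occurs in this range, so the set of observed cycle types is {4+1, 5, 2+2+1, 1+1+1+1+1}. The candidates containing elements of all these cycle types are F_20 (5T3) of order 20, S_5 (5T5) of order 120; the others are excluded. The observed types are precisely the cycle types that occur in F_20 (5T3). Each of the other remaining candidates has further cycle types, and by the Chebotarev density theorem the matching factorization patterns would occur for a proportion of primes equal to their share of the group: S_5 (5T5) additionally contains elements of type 3+2, 3+1+1, 2+1+1+1 (50 of its 120 elements, about 42% of primes). None of the 18 primes tested shows any such pattern (for each of these groups the chance of that is below 10^-4), which rules them out. Hence G = F_20 (5T3), of order 20.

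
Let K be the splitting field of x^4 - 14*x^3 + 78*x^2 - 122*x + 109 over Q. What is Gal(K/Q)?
V_4 (also written V4)

The polynomial is an irreducible quartic over Q and its discriminant is 1224440064 = 34992^2, a perfect square, so the Galois group is contained in A_4. The resolvent cubic y^3 - 78*y^2 + 1272*y - 2240 splits completely over Q, which gives the Klein four-group V_4.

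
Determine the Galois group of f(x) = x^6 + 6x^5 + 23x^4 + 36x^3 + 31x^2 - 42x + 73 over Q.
The polynomial f is an irreducible sextic over Q, so G = Gal(f/Q) is one of the 16 transitive subgroups 6T1, ..., 6T16 of S_6. The discriminant of f is -201485505789952, which is not a perfect square, so G is not contained in A_6. The transitive groups of degree 6 not contained in A_6 are: C_6 (6T1, order 6), S_3 (6T2, order 6), D_6 (6T3, order 12), C_3 x S_3 (6T5, order 18), A_4 x C_2 (6T6, order 24), S_4 (6T8, order 24), S_3 x S_3 (6T9, order 36), S_4 x C_2 (6T11, order 48), (S_3 x S_3) : C_2 (6T13, order 72), PGL(2,5) (6T14, order 120), S_6 (6T16, order 720). By Dedekind's theorem, for a prime p not dividing disc(f) the degrees of the irreducible factors of f mod p form the cycle type of an element of G. Factoring f modulo the 29 such primes p <= 113 (skipping 2, which divides the discriminant), each new pattern first appears at: mod 3: f = (x^6 + 2x^4 + x^2 + 1), pattern 6; mod 5: f = (x + 3)(x^2 + 2)(x^3 + 3x^2 + 2x + 3), pattern 3+2+1; mod 7: f = (x^2 + 4x + 6)(x^4 + 2x^3 + 2x^2 + 2x + 4), pattern 4+2; mod 17: f = (x^3 + 3x^2 + 7x + 12)(x^3 + 3x^2 + 7x + 16), pattern 3+3; mod 19: f = (x^2 + x + 9)(x^2 + 8x + 17)(x^2 + 16x + 16), pattern 2+2+2; mod 37: f = (x + 7)(x + 33)(x^2 + 7x + 35)(x^2 + 33x + 35), pattern 2+2+1+1; mod 41: f = (x + 8)(x + 38)(x + 39)(x^3 + 3x^2 + 7x + 28), pattern 3+1+1+1; mod 113: f = (x + 68)(x + 69)(x + 72)(x + 92)(x^2 + 44x + 3), pattern 2+1+1+1+1. No other pattern occurs in this range, so the set of observed cycle types is {6, 3+2+1, 4+2, 3+3, 2+2+2, 2+2+1+1, 3+1+1+1, 2+1+1+1+1}. The candidates containing elements of all these cycle types are (S_3 x S_3) : C_2 (6T13) of order 72, S_6 (6T16) of order 720; the others are excluded. The observed types are precisely the cycle types that occur in (S_3 x S_3) : C_2 (6T13) (apart from the identity). Each of the other remaining candidates has further cycle types, and by the Chebotarev density theorem the matching factorization patterns would occur for a proportion of primes equal to their share of the group: S_6 (6T16) additionally contains elements of type 5+1, 4+1+1 (234 of its 720 elements, about 32% of primes). None of the 29 primes tested shows any such pattern (for each of these groups the chance of that is below 10^-4), which rules them out. Hence G = (S_3 x S_3) : C_2 (6T13), of order 72.

6T13: (S_3 x S_3) : C_2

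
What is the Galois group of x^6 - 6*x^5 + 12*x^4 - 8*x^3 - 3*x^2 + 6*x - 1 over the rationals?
The polynomial f is an irreducible sextic over Q, so G = Gal(f/Q) is one of the 16 transitive subgroups 6T1, ..., 6T16 of S_6. The discriminant of f is -419904, which is not a perfect square, so G is not contained in A_6. The transitive groups of degree 6 not contained in A_6 are: C_6 (6T1, order 6), S_3 (6T2, order 6), D_6 (6T3, order 12), C_3 x S_3 (6T5, order 18), A_4 x C_2 (6T6, order 24), S_4 (6T8, order 24), S_3 x S_3 (6T9, order 36), S_4 x C_2 (6T11, order 48), (S_3 x S_3) : C_2 (6T13, order 72), PGL(2,5) (6T14, order 120), S_6 (6T16, order 720). By Dedekind's theorem, for a prime p not dividing disc(f) the degrees of the irreducible factors of f mod p form the cycle type of an element of G. Factoring f modulo the 33 such primes p <= 149 (skipping 2, 3, which divide the discriminant), each new pattern first appears at: mod 5: f = (x^3 + x^2 + 4x + 1)(x^3 + 3x^2 + 4), pattern 3+3; mod 7: f = (x^6 + x^5 + 5x^4 + 6x^3 + 4x^2 + 6x + 6), pattern 6; mod 17: f = (x + 1)(x + 14)(x^2 + 15x + 7)(x^2 + 15x + 13), pattern 2+2+1+1; mod 19: f = (x + 5)(x + 6)(x + 11)(x + 12)(x^2 + 17x + 7), pattern 2+1+1+1+1; mod 71: f = (x^2 + 69x + 41)(x^2 + 69x + 46)(x^2 + 69x + 55), pattern 2+2+2. No other pattern occurs in this range, so the set of observed cycle types is {3+3, 6, 2+2+1+1, 2+1+1+1+1, 2+2+2}. The candidates containing elements of all these cycle types are A_4 x C_2 (6T6) of order 24, S_4 x C_2 (6T11) of order 48, (S_3 x S_3) : C_2 (6T13) of order 72, S_6 (6T16) of order 720; the others are excluded. The observed types are precisely the cycle types that occur in A_4 x C_2 (6T6) (apart from the identity). Each of the other remaining candidates has further cycle types, and by the Chebotarev density theorem the matching factorization patterns would occur for a proportion of primes equal to their share of the group: S_4 x C_2 (6T11) additionally contains elements of type 4+2, 4+1+1 (12 of its 48 elements, about 25% of primes); (S_3 x S_3) : C_2 (6T13) additionally contains elements of type 4+2, 3+2+1, 3+1+1+1 (34 of its 72 elements, about 47% of primes); S_6 (6T16) additionally contains elements of type 5+1, 4+2, 4+1+1, 3+2+1, 3+1+1+1 (484 of its 720 elements, about 67% of primes). None of the 33 primes tested shows any such pattern (for each of these groups the chance of that is below 10^-4), which rules them out. Hence G = A_4 x C_2 (6T6), of order 24.

A_4 x C_2 (order 24)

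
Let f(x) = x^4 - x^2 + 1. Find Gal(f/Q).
V_4 (order 4)

The polynomial is an irreducible quartic over Q and its discriminant is 144 = 12^2, a perfect square, so the Galois group is contained in A_4. The resolvent cubic y^3 + y^2 - 4*y - 4 splits completely over Q, which gives the Klein four-group V_4.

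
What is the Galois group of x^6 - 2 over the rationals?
The polynomial f is an irreducible sextic over Q, so G = Gal(f/Q) is one of the 16 transitive subgroups 6T1, ..., 6T16 of S_6. The discriminant of f is 1492992, which is not a perfect square, so G is not contained in A_6. The transitive groups of degree 6 not contained in A_6 are: C_6 (6T1, order 6), S_3 (6T2, order 6), D_6 (6T3, order 12), C_3 x S_3 (6T5, order 18), A_4 x C_2 (6T6, order 24), S_4 (6T8, order 24), S_3 x S_3 (6T9, order 36), S_4 x C_2 (6T11, order 48), (S_3 x S_3) : C_2 (6T13, order 72), PGL(2,5) (6T14, order 120), S_6 (6T16, order 720). By Dedekind's theorem, for a prime p not dividing disc(f) the degrees of the irreducible factors of f mod p form the cycle type of an element of G. Factoring f modulo the 79 such primes p <= 419 (skipping 2, 3, which divide the discriminant), each new pattern first appears at: mod 5: f = (x^2 + 2)(x^2 + x + 2)(x^2 + 4x + 2), pattern 2+2+2; mod 7: f = (x^3 + 3)(x^3 + 4), pattern 3+3; mod 13: f = (x^6 + 11), pattern 6; mod 17: f = (x + 5)(x + 12)(x^2 + 5x + 8)(x^2 + 12x + 8), pattern 2+2+1+1; mod 31: f = (x + 2)(x + 10)(x + 12)(x + 19)(x + 21)(x + 29), pattern 1+1+1+1+1+1. No other pattern occurs in this range, so the set of observed cycle types is {2+2+2, 3+3, 6, 2+2+1+1, 1+1+1+1+1+1}. The candidates containing elements of all these cycle types are D_6 (6T3) of order 12, A_4 x C_2 (6T6) of order 24, S_3 x S_3 (6T9) of order 36, S_4 x C_2 (6T11) of order 48, (S_3 x S_3) : C_2 (6T13) of order 72, PGL(2,5) (6T14) of order 120, S_6 (6T16) of order 720; the others are excluded. The observed types are precisely the cycle types that occur in D_6 (6T3). Each of the other remaining candidates has further cycle types, and by the Chebotarev density theorem the matching factorization patterns would occur for a proportion of primes equal to their share of the group: A_4 x C_2 (6T6) additionally contains elements of type 2+1+1+1+1 (3 of its 24 elements, about 12% of primes); S_3 x S_3 (6T9) additionally contains elements of type 3+1+1+1 (4 of its 36 elements, about 11% of primes); S_4 x C_2 (6T11) additionally contains elements of type 4+2, 4+1+1, 2+1+1+1+1 (15 of its 48 elements, about 31% of primes); (S_3 x S_3) : C_2 (6T13) additionally contains elements of type 4+2, 3+2+1, 3+1+1+1, 2+1+1+1+1 (40 of its 72 elements, about 56% of primes); PGL(2,5) (6T14) additionally contains elements of type 5+1, 4+1+1 (54 of its 120 elements, about 45% of primes); S_6 (6T16) additionally contains elements of type 5+1, 4+2, 4+1+1, 3+2+1, 3+1+1+1, 2+1+1+1+1 (499 of its 720 elements, about 69% of primes). None of the 79 primes tested shows any such pattern (for each of these groups the chance of that is below 10^-4), which rules them out. Hence G = D_6 (6T3), of order 12.

D_6 (order 12)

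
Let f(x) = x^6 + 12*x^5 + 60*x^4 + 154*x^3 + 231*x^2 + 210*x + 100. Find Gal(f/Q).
S_3 (also written S3)

The polynomial f is an irreducible sextic over Q, so G = Gal(f/Q) is one of the 16 transitive subgroups 6T1, ..., 6T16 of S_6. The discriminant of f is -1160950579200, which is not a perfect square, so G is not contained in A_6. The transitive groups of degree 6 not contained in A_6 are: C_6 (6T1, order 6), S_3 (6T2, order 6), D_6 (6T3, order 12), C_3 x S_3 (6T5, order 18), A_4 x C_2 (6T6, order 24), S_4 (6T8, order 24), S_3 x S_3 (6T9, order 36), S_4 x C_2 (6T11, order 48), (S_3 x S_3) : C_2 (6T13, order 72), PGL(2,5) (6T14, order 120), S_6 (6T16, order 720). By Dedekind's theorem, for a prime p not dividing disc(f) the degrees of the irreducible factors of f mod p form the cycle type of an element of G. Factoring f modulo the 23 such primes p <= 101 (skipping 2, 3, 5, which divide the discriminant), each new pattern first appears at: mod 7: f = (x^3 + 6x^2 + 4x + 1)(x^3 + 6x^2 + 6x + 2), pattern 3+3; mod 11: f = (x^2 + 6x + 2)(x^2 + 8x + 3)(x^2 + 9x + 2), pattern 2+2+2; mod 61: f = (x + 8)(x + 14)(x + 16)(x + 20)(x + 37)(x + 39), pattern 1+1+1+1+1+1. No other pattern occurs in this range, so the set of observed cycle types is {3+3, 2+2+2, 1+1+1+1+1+1}. The candidates containing elements of all these cycle types are C_6 (6T1) of order 6, S_3 (6T2) of order 6, D_6 (6T3) of order 12, C_3 x S_3 (6T5) of order 18, A_4 x C_2 (6T6) of order 24, S_4 (6T8) of order 24, S_3 x S_3 (6T9) of order 36, S_4 x C_2 (6T11) of order 48, (S_3 x S_3) : C_2 (6T13) of order 72, PGL(2,5) (6T14) of order 120, S_6 (6T16) of order 720; the others are excluded. The observed types are precisely the cycle types that occur in S_3 (6T2). Each of the other remaining candidates has further cycle types, and by the Chebotarev density theorem the matching factorization patterns would occur for a proportion of primes equal to their share of the group: C_6 (6T1) additionally contains elements of type 6 (2 of its 6 elements, about 33% of primes); D_6 (6T3) additionally contains elements of type 6, 2+2+1+1 (5 of its 12 elements, about 42% of primes); C_3 x S_3 (6T5) additionally contains elements of type 6, 3+1+1+1 (10 of its 18 elements, about 56% of primes); A_4 x C_2 (6T6) additionally contains elements of type 6, 2+2+1+1, 2+1+1+1+1 (14 of its 24 elements, about 58% of primes); S_4 (6T8) additionally contains elements of type 4+1+1, 2+2+1+1 (9 of its 24 elements, about 38% of primes); S_3 x S_3 (6T9) additionally contains elements of type 6, 3+1+1+1, 2+2+1+1 (25 of its 36 elements, about 69% of primes); S_4 x C_2 (6T11) additionally contains elements of type 6, 4+2, 4+1+1, 2+2+1+1, 2+1+1+1+1 (32 of its 48 elements, about 67% of primes); (S_3 x S_3) : C_2 (6T13) additionally contains elements of type 6, 4+2, 3+2+1, 3+1+1+1, 2+2+1+1, 2+1+1+1+1 (61 of its 72 elements, about 85% of primes); PGL(2,5) (6T14) additionally contains elements of type 6, 5+1, 4+1+1, 2+2+1+1 (89 of its 120 elements, about 74% of primes); S_6 (6T16) additionally contains elements of type 6, 5+1, 4+2, 4+1+1, 3+2+1, 3+1+1+1, 2+2+1+1, 2+1+1+1+1 (664 of its 720 elements, about 92% of primes). None of the 23 primes tested shows any such pattern (for each of these groups the chance of that is below 10^-4), which rules them out. Hence G = S_3 (6T2), of order 6.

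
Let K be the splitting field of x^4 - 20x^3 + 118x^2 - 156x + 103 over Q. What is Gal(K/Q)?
The polynomial is an irreducible quartic over Q and its discriminant is 1064634368, which is not a perfect square, so the Galois group is not contained in A_4. The resolvent cubic y^3 - 118*y^2 + 2708*y - 16920 has exactly one rational root, so the Galois group is C_4 or D_4. The quartic becomes reducible over Q(sqrt(disc)), so the group is C_4.

C_4 (order 4)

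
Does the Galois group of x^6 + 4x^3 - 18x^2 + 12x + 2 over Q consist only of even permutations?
The polynomial is irreducible of degree 6 over Q. Its discriminant is 4516300800, which is not a perfect square. A Galois group lies in the alternating group exactly when the discriminant is a square in Q, so the Galois group (D_6) is not contained in A_6.

No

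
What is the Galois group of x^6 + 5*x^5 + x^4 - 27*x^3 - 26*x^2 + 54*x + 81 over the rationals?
(C_3 x C_3) : C_4 (order 36)

The polynomial f is an irreducible sextic over Q, so G = Gal(f/Q) is one of the 16 transitive subgroups 6T1, ..., 6T16 of S_6. The discriminant of f is 1064390625 = 32625^2, a perfect square, so G is contained in A_6. The transitive groups of degree 6 contained in A_6 are: A_4 (6T4, order 12), S_4 (6T7, order 24), (C_3 x C_3) : C_4 (6T10, order 36), PSL(2,5) (6T12, order 60), A_6 (6T15, order 360). By Dedekind's theorem, for a prime p not dividing disc(f) the degrees of the irreducible factors of f mod p form the cycle type of an element of G. Factoring f modulo the 19 such primes p <= 79 (skipping 3, 5, 29, which divide the discriminant), each new pattern first appears at: mod 2: f = (x^2 + x + 1)(x^4 + x + 1), pattern 4+2; mod 11: f = (x^3 + 2x^2 + 9x + 9)(x^3 + 3x^2 + 8x + 9), pattern 3+3; mod 19: f = (x + 8)(x + 12)(x^2 + 8x + 13)(x^2 + 15x + 15), pattern 2+2+1+1; mod 61: f = (x + 6)(x + 53)(x + 57)(x^3 + 11x^2 + 46x + 9), pattern 3+1+1+1. No other pattern occurs in this range, so the set of observed cycle types is {4+2, 3+3, 2+2+1+1, 3+1+1+1}. The candidates containing elements of all these cycle types are (C_3 x C_3) : C_4 (6T10) of order 36, A_6 (6T15) of order 360; the others are excluded. The observed types are precisely the cycle types that occur in (C_3 x C_3) : C_4 (6T10) (apart from the identity). Each of the other remaining candidates has further cycle types, and by the Chebotarev density theorem the matching factorization patterns would occur for a proportion of primes equal to their share of the group: A_6 (6T15) additionally contains elements of type 5+1 (144 of its 360 elements, about 40% of primes). None of the 19 primes tested shows any such pattern (for each of these groups the chance of that is below 10^-4), which rules them out. Hence G = (C_3 x C_3) : C_4 (6T10), of order 36.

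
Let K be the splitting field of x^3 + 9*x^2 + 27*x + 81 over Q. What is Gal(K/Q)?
S_3 (order 6)

The polynomial is an irreducible cubic over Q and its discriminant is -78732, which is not a perfect square. For an irreducible cubic, a non-square discriminant gives Galois group S_3.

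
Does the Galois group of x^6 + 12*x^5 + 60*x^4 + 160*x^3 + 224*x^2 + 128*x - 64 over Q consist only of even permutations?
Yes

The polynomial is irreducible of degree 6 over Q. Its discriminant is 36352603193344 = 6029312^2, a perfect square. A Galois group lies in the alternating group exactly when the discriminant is a square in Q, so the Galois group (S_4) is contained in A_6.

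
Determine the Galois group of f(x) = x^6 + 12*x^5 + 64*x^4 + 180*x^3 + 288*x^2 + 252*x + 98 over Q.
S_4 x C_2 (order 48)

The polynomial f is an irreducible sextic over Q, so G = Gal(f/Q) is one of the 16 transitive subgroups 6T1, ..., 6T16 of S_6. The discriminant of f is -122931200, which is not a perfect square, so G is not contained in A_6. The transitive groups of degree 6 not contained in A_6 are: C_6 (6T1, order 6), S_3 (6T2, order 6), D_6 (6T3, order 12), C_3 x S_3 (6T5, order 18), A_4 x C_2 (6T6, order 24), S_4 (6T8, order 24), S_3 x S_3 (6T9, order 36), S_4 x C_2 (6T11, order 48), (S_3 x S_3) : C_2 (6T13, order 72), PGL(2,5) (6T14, order 120), S_6 (6T16, order 720). By Dedekind's theorem, for a prime p not dividing disc(f) the degrees of the irreducible factors of f mod p form the cycle type of an element of G. Factoring f modulo the 17 such primes p <= 71 (skipping 2, 5, 7, which divide the discriminant), each new pattern first appears at: mod 3: f = (x^3 + x^2 + x + 2)(x^3 + 2x^2 + x + 1), pattern 3+3; mod 13: f = (x^6 + 12x^5 + 12x^4 + 11x^3 + 2x^2 + 5x + 7), pattern 6; mod 19: f = (x^2 + 13x + 14)(x^4 + 18x^3 + 6x^2 + 2x + 7), pattern 4+2; mod 23: f = (x + 19)(x + 20)(x^4 + 19x^3 + x^2 + 5x + 12), pattern 4+1+1; mod 53: f = (x^2 + 7x + 2)(x^2 + 20x + 39)(x^2 + 38x + 23), pattern 2+2+2; mod 59: f = (x + 14)(x + 22)(x^2 + 42x + 20)(x^2 + 52x + 9), pattern 2+2+1+1; mod 71: f = (x + 3)(x + 41)(x + 58)(x + 63)(x^2 + 60x + 20), pattern 2+1+1+1+1. No other pattern occurs in this range, so the set of observed cycle types is {3+3, 6, 4+2, 4+1+1, 2+2+2, 2+2+1+1, 2+1+1+1+1}. The candidates containing elements of all these cycle types are S_4 x C_2 (6T11) of order 48, S_6 (6T16) of order 720; the others are excluded. The observed types are precisely the cycle types that occur in S_4 x C_2 (6T11) (apart from the identity). Each of the other remaining candidates has further cycle types, and by the Chebotarev density theorem the matching factorization patterns would occur for a proportion of primes equal to their share of the group: S_6 (6T16) additionally contains elements of type 5+1, 3+2+1, 3+1+1+1 (304 of its 720 elements, about 42% of primes). None of the 17 primes tested shows any such pattern (for each of these groups the chance of that is below 10^-4), which rules them out. Hence G = S_4 x C_2 (6T11), of order 48.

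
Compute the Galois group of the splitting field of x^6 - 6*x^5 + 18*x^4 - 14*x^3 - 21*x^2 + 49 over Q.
PGL(2,5) (order 120)

The polynomial f is an irreducible sextic over Q, so G = Gal(f/Q) is one of the 16 transitive subgroups 6T1, ..., 6T16 of S_6. The discriminant of f is -28010528989632, which is not a perfect square, so G is not contained in A_6. The transitive groups of degree 6 not contained in A_6 are: C_6 (6T1, order 6), S_3 (6T2, order 6), D_6 (6T3, order 12), C_3 x S_3 (6T5, order 18), A_4 x C_2 (6T6, order 24), S_4 (6T8, order 24), S_3 x S_3 (6T9, order 36), S_4 x C_2 (6T11, order 48), (S_3 x S_3) : C_2 (6T13, order 72), PGL(2,5) (6T14, order 120), S_6 (6T16, order 720). By Dedekind's theorem, for a prime p not dividing disc(f) the degrees of the irreducible factors of f mod p form the cycle type of an element of G. Factoring f modulo the 21 such primes p <= 89 (skipping 2, 3, 7, which divide the discriminant), each new pattern first appears at: mod 5: f = (x^6 + 4x^5 + 3x^4 + x^3 + 4x^2 + 4), pattern 6; mod 11: f = (x + 3)(x^5 + 2x^4 + x^3 + 5x^2 + 8x + 9), pattern 5+1; mod 13: f = (x + 4)(x + 11)(x^4 + 5x^3 + 3x^2 + 7x + 2), pattern 4+1+1; mod 23: f = (x + 2)(x + 15)(x^2 + 3x + 9)(x^2 + 20x + 11), pattern 2+2+1+1; mod 43: f = (x^3 + 40x^2 + 3x + 30)(x^3 + 40x^2 + 6x + 26), pattern 3+3; mod 61: f = (x^2 + 26x + 40)(x^2 + 44x + 36)(x^2 + 46x + 31), pattern 2+2+2. No other pattern occurs in this range, so the set of observed cycle types is {6, 5+1, 4+1+1, 2+2+1+1, 3+3, 2+2+2}. The candidates containing elements of all these cycle types are PGL(2,5) (6T14) of order 120, S_6 (6T16) of order 720; the others are excluded. The observed types are precisely the cycle types that occur in PGL(2,5) (6T14) (apart from the identity). Each of the other remaining candidates has further cycle types, and by the Chebotarev density theorem the matching factorization patterns would occur for a proportion of primes equal to their share of the group: S_6 (6T16) additionally contains elements of type 4+2, 3+2+1, 3+1+1+1, 2+1+1+1+1 (265 of its 720 elements, about 37% of primes). None of the 21 primes tested shows any such pattern (for each of these groups the chance of that is below 10^-4), which rules them out. Hence G = PGL(2,5) (6T14), of order 120.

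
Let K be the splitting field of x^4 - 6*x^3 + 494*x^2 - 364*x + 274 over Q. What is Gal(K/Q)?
The polynomial is an irreducible quartic over Q and its discriminant is 184557876403264 = 13585208^2, a perfect square, so the Galois group is contained in A_4. The resolvent cubic y^3 - 494*y^2 + 1088*y + 399064 is irreducible over Q. An irreducible resolvent with square discriminant gives A_4.

A_4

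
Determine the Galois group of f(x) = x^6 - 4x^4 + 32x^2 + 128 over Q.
S_4 (also written S4-)

The polynomial f is an irreducible sextic over Q, so G = Gal(f/Q) is one of the 16 transitive subgroups 6T1, ..., 6T16 of S_6. The discriminant of f is -5497558138880000, which is not a perfect square, so G is not contained in A_6. The transitive groups of degree 6 not contained in A_6 are: C_6 (6T1, order 6), S_3 (6T2, order 6), D_6 (6T3, order 12), C_3 x S_3 (6T5, order 18), A_4 x C_2 (6T6, order 24), S_4 (6T8, order 24), S_3 x S_3 (6T9, order 36), S_4 x C_2 (6T11, order 48), (S_3 x S_3) : C_2 (6T13, order 72), PGL(2,5) (6T14, order 120), S_6 (6T16, order 720). By Dedekind's theorem, for a prime p not dividing disc(f) the degrees of the irreducible factors of f mod p form the cycle type of an element of G. Factoring f modulo the 22 such primes p <= 89 (skipping 2, 5, which divide the discriminant), each new pattern first appears at: mod 3: f = (x^3 + x^2 + 2)(x^3 + 2x^2 + 1), pattern 3+3; mod 7: f = (x^2 + 1)(x^2 + 2x + 3)(x^2 + 5x + 3), pattern 2+2+2; mod 13: f = (x + 5)(x + 8)(x^4 + 8x^2 + 11), pattern 4+1+1; mod 43: f = (x + 19)(x + 24)(x^2 + 16)(x^2 + 40), pattern 2+2+1+1. No other pattern occurs in this range, so the set of observed cycle types is {3+3, 2+2+2, 4+1+1, 2+2+1+1}. The candidates containing elements of all these cycle types are S_4 (6T8) of order 24, S_4 x C_2 (6T11) of order 48, PGL(2,5) (6T14) of order 120, S_6 (6T16) of order 720; the others are excluded. The observed types are precisely the cycle types that occur in S_4 (6T8) (apart from the identity). Each of the other remaining candidates has further cycle types, and by the Chebotarev density theorem the matching factorization patterns would occur for a proportion of primes equal to their share of the group: S_4 x C_2 (6T11) additionally contains elements of type 6, 4+2, 2+1+1+1+1 (17 of its 48 elements, about 35% of primes); PGL(2,5) (6T14) additionally contains elements of type 6, 5+1 (44 of its 120 elements, about 37% of primes); S_6 (6T16) additionally contains elements of type 6, 5+1, 4+2, 3+2+1, 3+1+1+1, 2+1+1+1+1 (529 of its 720 elements, about 73% of primes). None of the 22 primes tested shows any such pattern (for each of these groups the chance of that is below 10^-4), which rules them out. Hence G = S_4 (6T8), of order 24.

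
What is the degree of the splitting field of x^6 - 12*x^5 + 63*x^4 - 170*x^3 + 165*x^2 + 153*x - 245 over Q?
The degree of the splitting field over Q equals the order of the Galois group, so first determine the group. The polynomial f is an irreducible sextic over Q, so G = Gal(f/Q) is one of the 16 transitive subgroups 6T1, ..., 6T16 of S_6. The discriminant of f is 778002905803725, which is not a perfect square, so G is not contained in A_6. The transitive groups of degree 6 not contained in A_6 are: C_6 (6T1, order 6), S_3 (6T2, order 6), D_6 (6T3, order 12), C_3 x S_3 (6T5, order 18), A_4 x C_2 (6T6, order 24), S_4 (6T8, order 24), S_3 x S_3 (6T9, order 36), S_4 x C_2 (6T11, order 48), (S_3 x S_3) : C_2 (6T13, order 72), PGL(2,5) (6T14, order 120), S_6 (6T16, order 720). By Dedekind's theorem, for a prime p not dividing disc(f) the degrees of the irreducible factors of f mod p form the cycle type of an element of G. Factoring f modulo the 15 such primes p <= 67 (skipping 3, 5, 7, 29, which divide the discriminant), each new pattern first appears at: mod 2: f = (x^6 + x^4 + x^2 + x + 1), pattern 6; mod 13: f = (x + 1)(x + 2)(x + 4)(x^3 + 7x^2 + 10), pattern 3+1+1+1; mod 19: f = (x^2 + 5)(x^2 + 6)(x^2 + 7x + 14), pattern 2+2+2; mod 23: f = (x + 8)(x + 10)(x^2 + 7x + 19)(x^2 + 9x + 4), pattern 2+2+1+1; mod 67: f = (x^3 + 61x^2 + 2x + 19)(x^3 + 61x^2 + 25x + 40), pattern 3+3. No other pattern occurs in this range, so the set of observed cycle types is {6, 3+1+1+1, 2+2+2, 2+2+1+1, 3+3}. The candidates containing elements of all these cycle types are S_3 x S_3 (6T9) of order 36, (S_3 x S_3) : C_2 (6T13) of order 72, S_6 (6T16) of order 720; the others are excluded. The observed types are precisely the cycle types that occur in S_3 x S_3 (6T9) (apart from the identity). Each of the other remaining candidates has further cycle types, and by the Chebotarev density theorem the matching factorization patterns would occur for a proportion of primes equal to their share of the group: (S_3 x S_3) : C_2 (6T13) additionally contains elements of type 4+2, 3+2+1, 2+1+1+1+1 (36 of its 72 elements, about 50% of primes); S_6 (6T16) additionally contains elements of type 5+1, 4+2, 4+1+1, 3+2+1, 2+1+1+1+1 (459 of its 720 elements, about 64% of primes). None of the 15 primes tested shows any such pattern (for each of these groups the chance of that is below 10^-4), which rules them out. Hence G = S_3 x S_3 (6T9), of order 36. The Galois group S_3 x S_3 (6T9) has order 36, so the splitting field has degree 36 over Q.

36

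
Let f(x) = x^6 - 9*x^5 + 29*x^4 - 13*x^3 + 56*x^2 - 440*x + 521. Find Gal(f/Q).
(C_3 x C_3) : C_4, the transitive group 6T10 of order 36

The polynomial f is an irreducible sextic over Q, so G = Gal(f/Q) is one of the 16 transitive subgroups 6T1, ..., 6T16 of S_6. The discriminant of f is 598116723780625 = 24456425^2, a perfect square, so G is contained in A_6. The transitive groups of degree 6 contained in A_6 are: A_4 (6T4, order 12), S_4 (6T7, order 24), (C_3 x C_3) : C_4 (6T10, order 36), PSL(2,5) (6T12, order 60), A_6 (6T15, order 360). By Dedekind's theorem, for a prime p not dividing disc(f) the degrees of the irreducible factors of f mod p form the cycle type of an element of G. Factoring f modulo the 21 such primes p <= 101 (skipping 5, 7, 29, 61, 79, which divide the discriminant), each new pattern first appears at: mod 2: f = (x^2 + x + 1)(x^4 + x + 1), pattern 4+2; mod 11: f = (x^3 + 6x + 3)(x^3 + 2x^2 + x + 5), pattern 3+3; mod 19: f = (x + 3)(x + 5)(x^2 + 6x + 14)(x^2 + 15x + 8), pattern 2+2+1+1; mod 101: f = (x + 4)(x + 28)(x + 76)(x^3 + 85x^2 + 21x + 15), pattern 3+1+1+1. No other pattern occurs in this range, so the set of observed cycle types is {4+2, 3+3, 2+2+1+1, 3+1+1+1}. The candidates containing elements of all these cycle types are (C_3 x C_3) : C_4 (6T10) of order 36, A_6 (6T15) of order 360; the others are excluded. The observed types are precisely the cycle types that occur in (C_3 x C_3) : C_4 (6T10) (apart from the identity). Each of the other remaining candidates has further cycle types, and by the Chebotarev density theorem the matching factorization patterns would occur for a proportion of primes equal to their share of the group: A_6 (6T15) additionally contains elements of type 5+1 (144 of its 360 elements, about 40% of primes). None of the 21 primes tested shows any such pattern (for each of these groups the chance of that is below 10^-4), which rules them out. Hence G = (C_3 x C_3) : C_4 (6T10), of order 36.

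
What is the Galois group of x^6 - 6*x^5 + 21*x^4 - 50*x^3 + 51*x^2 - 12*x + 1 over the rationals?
S_3 x S_3, the direct product S_3 x S_3 in its degree-6 action

The polynomial f is an irreducible sextic over Q, so G = Gal(f/Q) is one of the 16 transitive subgroups 6T1, ..., 6T16 of S_6. The discriminant of f is 14154124032, which is not a perfect square, so G is not contained in A_6. The transitive groups of degree 6 not contained in A_6 are: C_6 (6T1, order 6), S_3 (6T2, order 6), D_6 (6T3, order 12), C_3 x S_3 (6T5, order 18), A_4 x C_2 (6T6, order 24), S_4 (6T8, order 24), S_3 x S_3 (6T9, order 36), S_4 x C_2 (6T11, order 48), (S_3 x S_3) : C_2 (6T13, order 72), PGL(2,5) (6T14, order 120), S_6 (6T16, order 720). By Dedekind's theorem, for a prime p not dividing disc(f) the degrees of the irreducible factors of f mod p form the cycle type of an element of G. Factoring f modulo the 22 such primes p <= 97 (skipping 2, 3, 53, which divide the discriminant), each new pattern first appears at: mod 5: f = (x^6 + 4x^5 + x^4 + x^2 + 3x + 1), pattern 6; mod 11: f = (x + 2)(x + 9)(x^2 + 6x + 1)(x^2 + 10x + 8), pattern 2+2+1+1; mod 13: f = (x + 6)(x + 8)(x + 9)(x^3 + 10x^2 + 7x + 9), pattern 3+1+1+1; mod 31: f = (x^2 + 5x + 11)(x^2 + 23x + 21)(x^2 + 28x + 20), pattern 2+2+2; mod 97: f = (x^3 + 94x^2 + 36x + 50)(x^3 + 94x^2 + 73x + 33), pattern 3+3. No other pattern occurs in this range, so the set of observed cycle types is {6, 2+2+1+1, 3+1+1+1, 2+2+2, 3+3}. The candidates containing elements of all these cycle types are S_3 x S_3 (6T9) of order 36, (S_3 x S_3) : C_2 (6T13) of order 72, S_6 (6T16) of order 720; the others are excluded. The observed types are precisely the cycle types that occur in S_3 x S_3 (6T9) (apart from the identity). Each of the other remaining candidates has further cycle types, and by the Chebotarev density theorem the matching factorization patterns would occur for a proportion of primes equal to their share of the group: (S_3 x S_3) : C_2 (6T13) additionally contains elements of type 4+2, 3+2+1, 2+1+1+1+1 (36 of its 72 elements, about 50% of primes); S_6 (6T16) additionally contains elements of type 5+1, 4+2, 4+1+1, 3+2+1, 2+1+1+1+1 (459 of its 720 elements, about 64% of primes). None of the 22 primes tested shows any such pattern (for each of these groups the chance of that is below 10^-4), which rules them out. Hence G = S_3 x S_3 (6T9), of order 36.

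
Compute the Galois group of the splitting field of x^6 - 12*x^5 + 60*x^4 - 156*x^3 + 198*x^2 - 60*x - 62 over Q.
The polynomial f is an irreducible sextic over Q, so G = Gal(f/Q) is one of the 16 transitive subgroups 6T1, ..., 6T16 of S_6. The discriminant of f is 4516300800, which is not a perfect square, so G is not contained in A_6. The transitive groups of degree 6 not contained in A_6 are: C_6 (6T1, order 6), S_3 (6T2, order 6), D_6 (6T3, order 12), C_3 x S_3 (6T5, order 18), A_4 x C_2 (6T6, order 24), S_4 (6T8, order 24), S_3 x S_3 (6T9, order 36), S_4 x C_2 (6T11, order 48), (S_3 x S_3) : C_2 (6T13, order 72), PGL(2,5) (6T14, order 120), S_6 (6T16, order 720). By Dedekind's theorem, for a prime p not dividing disc(f) the degrees of the irreducible factors of f mod p form the cycle type of an element of G. Factoring f modulo the 79 such primes p <= 431 (skipping 2, 3, 5, 11, which divide the discriminant), each new pattern first appears at: mod 7: f = (x^3 + x^2 + 1)(x^3 + x^2 + 3x + 1), pattern 3+3; mod 13: f = (x^6 + x^5 + 8x^4 + 3x^2 + 5x + 3), pattern 6; mod 17: f = (x + 1)(x + 11)(x^2 + 11)(x^2 + 10x + 3), pattern 2+2+1+1; mod 29: f = (x^2 + 2x + 13)(x^2 + 19x + 28)(x^2 + 25x + 7), pattern 2+2+2; mod 31: f = (x)(x + 4)(x + 6)(x + 15)(x + 26)(x + 30), pattern 1+1+1+1+1+1. No other pattern occurs in this range, so the set of observed cycle types is {3+3, 6, 2+2+1+1, 2+2+2, 1+1+1+1+1+1}. The candidates containing elements of all these cycle types are D_6 (6T3) of order 12, A_4 x C_2 (6T6) of order 24, S_3 x S_3 (6T9) of order 36, S_4 x C_2 (6T11) of order 48, (S_3 x S_3) : C_2 (6T13) of order 72, PGL(2,5) (6T14) of order 120, S_6 (6T16) of order 720; the others are excluded. The observed types are precisely the cycle types that occur in D_6 (6T3). Each of the other remaining candidates has further cycle types, and by the Chebotarev density theorem the matching factorization patterns would occur for a proportion of primes equal to their share of the group: A_4 x C_2 (6T6) additionally contains elements of type 2+1+1+1+1 (3 of its 24 elements, about 12% of primes); S_3 x S_3 (6T9) additionally contains elements of type 3+1+1+1 (4 of its 36 elements, about 11% of primes); S_4 x C_2 (6T11) additionally contains elements of type 4+2, 4+1+1, 2+1+1+1+1 (15 of its 48 elements, about 31% of primes); (S_3 x S_3) : C_2 (6T13) additionally contains elements of type 4+2, 3+2+1, 3+1+1+1, 2+1+1+1+1 (40 of its 72 elements, about 56% of primes); PGL(2,5) (6T14) additionally contains elements of type 5+1, 4+1+1 (54 of its 120 elements, about 45% of primes); S_6 (6T16) additionally contains elements of type 5+1, 4+2, 4+1+1, 3+2+1, 3+1+1+1, 2+1+1+1+1 (499 of its 720 elements, about 69% of primes). None of the 79 primes tested shows any such pattern (for each of these groups the chance of that is below 10^-4), which rules them out. Hence G = D_6 (6T3), of order 12.

D_6 (order 12)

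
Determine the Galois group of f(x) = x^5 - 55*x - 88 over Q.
The polynomial f is an irreducible quintic over Q, so G = Gal(f/Q) is a transitive subgroup of S_5: one of C_5 (5T1, order 5), D_5 (5T2, order 10), F_20 (5T3, order 20), A_5 (5T4, order 60) or S_5 (5T5, order 120). The discriminant of f is 58564000000 = 242000^2, a perfect square, so G is contained in A_5. The transitive groups of degree 5 contained in A_5 are: C_5 (5T1, order 5), D_5 (5T2, order 10), A_5 (5T4, order 60). By Dedekind's theorem, for a prime p not dividing disc(f) the degrees of the irreducible factors of f mod p form the cycle type of an element of G. Factoring f modulo the 3 such primes p <= 13 (skipping 2, 5, 11, which divide the discriminant), each new pattern first appears at: mod 3: f = (x^5 + 2x + 2), pattern 5; mod 13: f = (x + 5)(x + 7)(x^3 + x^2 + 5x + 9), pattern 3+1+1. No other pattern occurs in this range, so the set of observed cycle types is {5, 3+1+1}. Among the candidates above, the only group containing elements of all these cycle types is A_5 (5T4) — each of C_5 (5T1), D_5 (5T2) lacks at least one of them. Hence G = A_5 (5T4), of order 60.

A_5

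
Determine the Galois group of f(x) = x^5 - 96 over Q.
The polynomial f is an irreducible quintic over Q, so G = Gal(f/Q) is a transitive subgroup of S_5: one of C_5 (5T1, order 5), D_5 (5T2, order 10), F_20 (5T3, order 20), A_5 (5T4, order 60) or S_5 (5T5, order 120). The discriminant of f is 265420800000, which is not a perfect square, so G is not contained in A_5. The transitive groups of degree 5 not contained in A_5 are: F_20 (5T3, order 20), S_5 (5T5, order 120). By Dedekind's theorem, for a prime p not dividing disc(f) the degrees of the irreducible factors of f mod p form the cycle type of an element of G. Factoring f modulo the 18 such primes p <= 73 (skipping 2, 3, 5, which divide the discriminant), each new pattern first appears at: mod 7: f = (x + 4)(x^4 + 3x^3 + 2x^2 + 6x + 4), pattern 4+1; mod 11: f = (x^5 + 3), pattern 5; mod 19: f = (x + 18)(x^2 + 5x + 1)(x^2 + 15x + 1), pattern 2+2+1; mod 41: f = (x + 6)(x + 14)(x + 17)(x + 19)(x + 26), pattern 1+1+1+1+1. No other pattern occurs in this range, so the set of observed cycle types is {4+1, 5, 2+2+1, 1+1+1+1+1}. The candidates containing elements of all these cycle types are F_20 (5T3) of order 20, S_5 (5T5) of order 120; the others are excluded. The observed types are precisely the cycle types that occur in F_20 (5T3). Each of the other remaining candidates has further cycle types, and by the Chebotarev density theorem the matching factorization patterns would occur for a proportion of primes equal to their share of the group: S_5 (5T5) additionally contains elements of type 3+2, 3+1+1, 2+1+1+1 (50 of its 120 elements, about 42% of primes). None of the 18 primes tested shows any such pattern (for each of these groups the chance of that is below 10^-4), which rules them out. Hence G = F_20 (5T3), of order 20.

F_20, the Frobenius group of order 20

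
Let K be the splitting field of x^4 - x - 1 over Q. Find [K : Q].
The degree of the splitting field over Q equals the order of the Galois group, so first determine the group. The polynomial is an irreducible quartic over Q and its discriminant is -283, which is not a perfect square, so the Galois group is not contained in A_4. The resolvent cubic y^3 + 4*y - 1 is irreducible over Q. An irreducible resolvent with non-square discriminant gives S_4. The Galois group S_4 (4T5) has order 24, so the splitting field has degree 24 over Q.

24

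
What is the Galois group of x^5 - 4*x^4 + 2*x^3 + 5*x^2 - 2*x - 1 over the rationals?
C_5, the cyclic group of order 5

The polynomial f is an irreducible quintic over Q, so G = Gal(f/Q) is a transitive subgroup of S_5: one of C_5 (5T1, order 5), D_5 (5T2, order 10), F_20 (5T3, order 20), A_5 (5T4, order 60) or S_5 (5T5, order 120). The discriminant of f is 14641 = 121^2, a perfect square, so G is contained in A_5. The transitive groups of degree 5 contained in A_5 are: C_5 (5T1, order 5), D_5 (5T2, order 10), A_5 (5T4, order 60). By Dedekind's theorem, for a prime p not dividing disc(f) the degrees of the irreducible factors of f mod p form the cycle type of an element of G. Factoring f modulo the 14 such primes p <= 47 (skipping 11, which divides the discriminant), each new pattern first appears at: mod 2: f = (x^5 + x^2 + 1), pattern 5; mod 23: f = (x + 8)(x + 11)(x + 12)(x + 16)(x + 18), pattern 1+1+1+1+1. No other pattern occurs in this range, so the set of observed cycle types is {5, 1+1+1+1+1}. The candidates containing elements of all these cycle types are C_5 (5T1) of order 5, D_5 (5T2) of order 10, A_5 (5T4) of order 60; the others are excluded. The observed types are precisely the cycle types that occur in C_5 (5T1). Each of the other remaining candidates has further cycle types, and by the Chebotarev density theorem the matching factorization patterns would occur for a proportion of primes equal to their share of the group: D_5 (5T2) additionally contains elements of type 2+2+1 (5 of its 10 elements, about 50% of primes); A_5 (5T4) additionally contains elements of type 3+1+1, 2+2+1 (35 of its 60 elements, about 58% of primes). None of the 14 primes tested shows any such pattern (for each of these groups the chance of that is below 10^-4), which rules them out. Hence G = C_5 (5T1), of order 5.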